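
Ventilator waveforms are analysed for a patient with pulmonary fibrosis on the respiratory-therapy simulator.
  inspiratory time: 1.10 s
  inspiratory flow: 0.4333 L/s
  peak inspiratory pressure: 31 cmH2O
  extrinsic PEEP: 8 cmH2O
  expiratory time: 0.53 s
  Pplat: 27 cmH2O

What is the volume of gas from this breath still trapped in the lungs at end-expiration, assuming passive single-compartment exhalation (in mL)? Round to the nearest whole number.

Vt = flow × Ti = 0.4333 L/s × 1.10 s × 1000 mL/L = 476.63 mL.
R = (PIP − Pplat)/V̇ = (31 − 27) / 0.4333 = 4.0/0.4333 = 9.231 cmH2O·s/L.
C = Vt/(Pplat − PEEP) = 476.63 / (27 − 8) = 476.63/19.0 = 25.086 mL/cmH2O.
τ = R × C = 9.231 × 0.02509 L/cmH2O = 0.2316 s.
Fraction remaining = e^(−Te/τ) = e^(−0.53/0.2316) = 0.1014.
Trapped volume = 476.63 × 0.1014 = 48.33 mL.

48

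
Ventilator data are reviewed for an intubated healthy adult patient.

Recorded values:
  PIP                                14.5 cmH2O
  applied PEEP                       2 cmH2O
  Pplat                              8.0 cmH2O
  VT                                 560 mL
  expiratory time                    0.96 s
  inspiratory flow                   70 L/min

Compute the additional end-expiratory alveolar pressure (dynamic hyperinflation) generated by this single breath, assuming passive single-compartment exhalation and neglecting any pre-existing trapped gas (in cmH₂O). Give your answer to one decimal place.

Flow: 70 L/min ÷ 60 = 1.1667 L/s.
R = (PIP − Pplat)/V̇ = (14.5 − 8.0) / 1.1667 = 6.5/1.1667 = 5.571 cmH2O·s/L.
C = Vt/(Pplat − PEEP) = 560.0 / (8.0 − 2) = 560.0/6.0 = 93.333 mL/cmH2O.
τ = R × C = 5.571 × 0.09333 L/cmH2O = 0.5199 s.
Fraction remaining = e^(−Te/τ) = e^(−0.96/0.5199) = 0.1578; trapped volume = 560.0 × 0.1578 = 88.368 mL.
Additional alveolar pressure from trapping ≈ V_trapped / C = 88.368 / 93.333 = 0.9468 cmH2O.

0.9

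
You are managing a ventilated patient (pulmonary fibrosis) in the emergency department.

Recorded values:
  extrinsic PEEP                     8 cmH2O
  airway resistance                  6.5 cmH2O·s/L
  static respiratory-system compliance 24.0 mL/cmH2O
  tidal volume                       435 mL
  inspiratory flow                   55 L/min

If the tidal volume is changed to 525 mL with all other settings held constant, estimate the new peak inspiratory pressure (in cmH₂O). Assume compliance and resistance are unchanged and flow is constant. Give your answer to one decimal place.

35.8

Flow: 55 L/min ÷ 60 = 0.9167 L/s.
PIP = Vt/C + R·V̇ + PEEP (constant-flow equation of motion).
Only the elastic term changes: ΔPIP = ΔVt / C = (525 − 435) / 24.0 = 3.75 cmH2O.
Original PIP = 435/24.0 + 6.5×0.9167 + 8 = 32.084 cmH2O; new PIP = 32.084 + (3.75) = 35.834 cmH2O.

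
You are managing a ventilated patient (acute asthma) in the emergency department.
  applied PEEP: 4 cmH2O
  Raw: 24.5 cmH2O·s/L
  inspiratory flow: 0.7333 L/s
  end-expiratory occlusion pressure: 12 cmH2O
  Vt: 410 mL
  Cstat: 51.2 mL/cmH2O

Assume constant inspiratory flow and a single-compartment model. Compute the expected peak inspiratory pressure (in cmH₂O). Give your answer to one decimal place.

38.0

Total PEEP = 12 cmH2O (set 4 + intrinsic 8); this is the baseline alveolar pressure.
Equation of motion (constant flow): PIP = Vt/C + R·V̇ + PEEP.
PIP = 410/51.2 + 24.5×0.7333 + 12 = 8.008 + 17.966 + 12 = 37.974 cmH2O.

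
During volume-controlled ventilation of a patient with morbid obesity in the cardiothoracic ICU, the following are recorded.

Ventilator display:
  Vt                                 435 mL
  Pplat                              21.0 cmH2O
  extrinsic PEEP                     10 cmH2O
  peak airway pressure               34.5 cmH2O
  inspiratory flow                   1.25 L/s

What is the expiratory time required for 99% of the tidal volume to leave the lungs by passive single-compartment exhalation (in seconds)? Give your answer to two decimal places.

1.97

R = (PIP − Pplat)/V̇ = (34.5 − 21.0) / 1.25 = 13.5/1.25 = 10.8 cmH2O·s/L.
C = Vt/(Pplat − PEEP) = 435.0 / (21.0 − 10) = 435.0/11.0 = 39.545 mL/cmH2O.
τ = R × C = 10.8 × 0.03955 L/cmH2O = 0.4271 s.
t = −τ·ln(1 − 0.99) = −0.4271·ln(0.01) = 1.967 s.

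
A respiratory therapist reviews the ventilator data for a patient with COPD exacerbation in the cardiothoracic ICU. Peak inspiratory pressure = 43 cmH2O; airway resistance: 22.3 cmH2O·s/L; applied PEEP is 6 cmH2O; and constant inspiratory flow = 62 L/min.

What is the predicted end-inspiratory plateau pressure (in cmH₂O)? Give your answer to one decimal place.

20.0

Flow: 62 L/min ÷ 60 = 1.0333 L/s.
Pplat = PIP − Raw × flow = 43 − 22.3 × 1.0333 = 43 − 23.043 = 19.957 cmH2O.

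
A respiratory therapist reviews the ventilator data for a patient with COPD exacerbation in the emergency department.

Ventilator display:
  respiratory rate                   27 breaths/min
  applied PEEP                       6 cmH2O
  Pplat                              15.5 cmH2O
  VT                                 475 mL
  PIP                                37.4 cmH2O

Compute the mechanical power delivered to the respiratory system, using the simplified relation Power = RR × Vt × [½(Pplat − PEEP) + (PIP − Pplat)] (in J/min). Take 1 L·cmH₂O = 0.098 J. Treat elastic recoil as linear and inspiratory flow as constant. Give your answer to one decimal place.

33.5

Per-breath work = Vt × [½(Pplat−PEEP) + (PIP−Pplat)] = 0.475 × [0.5×9.5 + 21.9] = 0.475 × 26.65 = 12.659 L·cmH2O.
Power = 27 × 12.659 = 341.79 L·cmH2O/min.
× 0.098 J/(L·cmH2O) → 33.495 J/min.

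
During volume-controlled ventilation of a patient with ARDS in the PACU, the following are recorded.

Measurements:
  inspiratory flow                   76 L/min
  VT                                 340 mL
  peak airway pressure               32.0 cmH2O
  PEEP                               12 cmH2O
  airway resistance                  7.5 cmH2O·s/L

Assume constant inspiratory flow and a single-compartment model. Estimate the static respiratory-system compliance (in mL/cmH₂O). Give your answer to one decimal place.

32.4

Flow: 76 L/min ÷ 60 = 1.2667 L/s.
Equation of motion (constant flow): PIP = Vt/C + R·V̇ + PEEP.
Vt/C = PIP − R·V̇ − PEEP = 32.0 − 7.5×1.2667 − 12 = 32.0 − 9.5 − 12 = 10.5 cmH2O.
C = Vt / 10.5 = 340 / 10.5 = 32.381 mL/cmH2O.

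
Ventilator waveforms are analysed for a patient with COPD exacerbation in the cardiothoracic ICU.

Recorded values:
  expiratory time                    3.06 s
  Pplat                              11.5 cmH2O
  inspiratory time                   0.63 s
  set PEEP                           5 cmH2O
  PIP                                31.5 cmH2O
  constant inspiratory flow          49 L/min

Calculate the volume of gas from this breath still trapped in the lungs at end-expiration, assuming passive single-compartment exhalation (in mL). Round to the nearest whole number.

Flow: 49 L/min ÷ 60 = 0.8167 L/s.
Vt = flow × Ti = 0.8167 L/s × 0.63 s × 1000 mL/L = 514.52 mL.
R = (PIP − Pplat)/V̇ = (31.5 − 11.5) / 0.8167 = 20.0/0.8167 = 24.489 cmH2O·s/L.
C = Vt/(Pplat − PEEP) = 514.52 / (11.5 − 5) = 514.52/6.5 = 79.157 mL/cmH2O.
τ = R × C = 24.489 × 0.07916 L/cmH2O = 1.939 s.
Fraction remaining = e^(−Te/τ) = e^(−3.06/1.939) = 0.2064.
Trapped volume = 514.52 × 0.2064 = 106.2 mL.

106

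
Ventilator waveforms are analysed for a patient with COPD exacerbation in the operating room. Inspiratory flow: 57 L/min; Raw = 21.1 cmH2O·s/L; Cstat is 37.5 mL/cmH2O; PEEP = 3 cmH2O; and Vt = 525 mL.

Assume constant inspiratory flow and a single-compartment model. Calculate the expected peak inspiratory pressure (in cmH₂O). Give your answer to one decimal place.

Flow: 57 L/min ÷ 60 = 0.95 L/s.
Equation of motion (constant flow): PIP = Vt/C + R·V̇ + PEEP.
PIP = 525/37.5 + 21.1×0.95 + 3 = 14.0 + 20.045 + 3 = 37.045 cmH2O.

37.0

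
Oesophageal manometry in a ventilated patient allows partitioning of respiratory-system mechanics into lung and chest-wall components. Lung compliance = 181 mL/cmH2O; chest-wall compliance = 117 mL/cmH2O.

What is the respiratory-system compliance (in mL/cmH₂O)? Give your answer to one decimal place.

Lung and chest wall are elastances in series: 1/Crs = 1/CL + 1/Ccw.
1/Crs = 1/181 + 1/117 = 0.01407.
Crs = 71.073 mL/cmH2O.

71.1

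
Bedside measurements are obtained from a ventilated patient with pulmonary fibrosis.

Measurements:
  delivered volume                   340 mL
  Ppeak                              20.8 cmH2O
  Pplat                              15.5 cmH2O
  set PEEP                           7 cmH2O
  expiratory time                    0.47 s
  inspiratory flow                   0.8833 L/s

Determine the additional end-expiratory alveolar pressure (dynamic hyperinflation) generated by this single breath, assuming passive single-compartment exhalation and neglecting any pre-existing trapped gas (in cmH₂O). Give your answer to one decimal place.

1.2

R = (PIP − Pplat)/V̇ = (20.8 − 15.5) / 0.8833 = 5.3/0.8833 = 6.0 cmH2O·s/L.
C = Vt/(Pplat − PEEP) = 340.0 / (15.5 − 7) = 340.0/8.5 = 40.0 mL/cmH2O.
τ = R × C = 6.0 × 0.04 L/cmH2O = 0.24 s.
Fraction remaining = e^(−Te/τ) = e^(−0.47/0.24) = 0.1411; trapped volume = 340.0 × 0.1411 = 47.974 mL.
Additional alveolar pressure from trapping ≈ V_trapped / C = 47.974 / 40.0 = 1.199 cmH2O.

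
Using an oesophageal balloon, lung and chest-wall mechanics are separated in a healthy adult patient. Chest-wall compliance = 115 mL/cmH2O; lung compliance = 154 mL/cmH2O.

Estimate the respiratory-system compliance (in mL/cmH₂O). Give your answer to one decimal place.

Lung and chest wall are elastances in series: 1/Crs = 1/CL + 1/Ccw.
1/Crs = 1/154 + 1/115 = 0.01519.
Crs = 65.833 mL/cmH2O.

65.8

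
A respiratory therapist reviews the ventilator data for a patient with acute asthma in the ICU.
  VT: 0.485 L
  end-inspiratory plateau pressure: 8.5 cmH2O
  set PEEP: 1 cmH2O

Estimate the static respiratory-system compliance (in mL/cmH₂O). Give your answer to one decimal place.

64.7

Cstat = Vt / (Pplat − PEEP) = 485 / (8.5 − 1) = 485 / 7.5 = 64.667 mL/cmH2O.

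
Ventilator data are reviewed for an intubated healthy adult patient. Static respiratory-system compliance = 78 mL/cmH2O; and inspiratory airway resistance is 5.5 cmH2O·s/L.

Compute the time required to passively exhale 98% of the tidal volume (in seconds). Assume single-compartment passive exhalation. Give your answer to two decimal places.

1.68

τ = R × C = 5.5 × 78 mL/cmH2O = 5.5 × 0.078 L/cmH2O = 0.429 s.
Exhaled fraction f = 1 − e^(−t/τ) → t = −τ·ln(1 − f) = −0.429·ln(0.02) = 1.678 s.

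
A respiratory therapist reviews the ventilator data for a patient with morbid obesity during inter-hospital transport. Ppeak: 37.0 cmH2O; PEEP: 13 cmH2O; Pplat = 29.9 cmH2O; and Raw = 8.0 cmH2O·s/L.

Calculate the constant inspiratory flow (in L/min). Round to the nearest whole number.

53

flow = (PIP − Pplat) / Raw = (37.0 − 29.9) / 8.0 = 0.8875 L/s × 60 = 53.25 L/min.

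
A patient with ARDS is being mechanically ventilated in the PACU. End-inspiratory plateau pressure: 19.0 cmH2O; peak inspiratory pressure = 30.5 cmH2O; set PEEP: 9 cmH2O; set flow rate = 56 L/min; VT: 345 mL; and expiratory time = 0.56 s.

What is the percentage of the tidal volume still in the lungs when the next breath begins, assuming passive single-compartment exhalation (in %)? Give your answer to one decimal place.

Flow: 56 L/min ÷ 60 = 0.9333 L/s.
R = (PIP − Pplat)/V̇ = (30.5 − 19.0) / 0.9333 = 11.5/0.9333 = 12.322 cmH2O·s/L.
C = Vt/(Pplat − PEEP) = 345.0 / (19.0 − 9) = 345.0/10.0 = 34.5 mL/cmH2O.
τ = R × C = 12.322 × 0.0345 L/cmH2O = 0.4251 s.
Fraction remaining at end-expiration = e^(−Te/τ) = e^(−0.56/0.4251) = 0.2678 → 26.78%.

26.8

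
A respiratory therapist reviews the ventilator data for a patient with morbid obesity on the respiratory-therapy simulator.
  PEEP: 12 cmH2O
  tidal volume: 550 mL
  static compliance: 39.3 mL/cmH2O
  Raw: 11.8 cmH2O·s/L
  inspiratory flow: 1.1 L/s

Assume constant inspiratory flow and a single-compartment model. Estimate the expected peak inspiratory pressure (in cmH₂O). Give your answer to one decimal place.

Equation of motion (constant flow): PIP = Vt/C + R·V̇ + PEEP.
PIP = 550/39.3 + 11.8×1.1 + 12 = 13.995 + 12.98 + 12 = 38.975 cmH2O.

39.0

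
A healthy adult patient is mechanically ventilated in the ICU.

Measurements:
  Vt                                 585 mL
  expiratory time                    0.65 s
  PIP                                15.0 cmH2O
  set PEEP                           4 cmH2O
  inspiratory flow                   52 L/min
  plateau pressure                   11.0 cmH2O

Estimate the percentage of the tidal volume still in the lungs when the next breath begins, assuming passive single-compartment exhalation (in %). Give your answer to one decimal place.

Flow: 52 L/min ÷ 60 = 0.8667 L/s.
R = (PIP − Pplat)/V̇ = (15.0 − 11.0) / 0.8667 = 4.0/0.8667 = 4.615 cmH2O·s/L.
C = Vt/(Pplat − PEEP) = 585.0 / (11.0 − 4) = 585.0/7.0 = 83.571 mL/cmH2O.
τ = R × C = 4.615 × 0.08357 L/cmH2O = 0.3857 s.
Fraction remaining at end-expiration = e^(−Te/τ) = e^(−0.65/0.3857) = 0.1854 → 18.54%.

18.5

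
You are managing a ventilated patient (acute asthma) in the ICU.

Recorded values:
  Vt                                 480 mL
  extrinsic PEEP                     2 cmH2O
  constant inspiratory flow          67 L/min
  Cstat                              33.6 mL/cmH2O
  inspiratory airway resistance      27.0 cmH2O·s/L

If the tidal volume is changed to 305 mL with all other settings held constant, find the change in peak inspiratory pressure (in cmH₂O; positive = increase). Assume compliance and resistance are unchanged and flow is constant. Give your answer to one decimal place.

PIP = Vt/C + R·V̇ + PEEP (constant-flow equation of motion).
Only the elastic term changes: ΔPIP = ΔVt / C = (305 − 480) / 33.6 = -5.208 cmH2O.

-5.2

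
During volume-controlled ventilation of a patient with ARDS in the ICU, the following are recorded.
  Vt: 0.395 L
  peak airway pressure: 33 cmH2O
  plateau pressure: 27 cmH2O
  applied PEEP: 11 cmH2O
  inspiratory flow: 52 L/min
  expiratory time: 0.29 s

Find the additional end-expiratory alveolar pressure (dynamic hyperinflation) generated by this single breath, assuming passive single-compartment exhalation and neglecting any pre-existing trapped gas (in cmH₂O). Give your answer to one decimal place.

Flow: 52 L/min ÷ 60 = 0.8667 L/s.
R = (PIP − Pplat)/V̇ = (33 − 27) / 0.8667 = 6.0/0.8667 = 6.923 cmH2O·s/L.
C = Vt/(Pplat − PEEP) = 395.0 / (27 − 11) = 395.0/16.0 = 24.688 mL/cmH2O.
τ = R × C = 6.923 × 0.02469 L/cmH2O = 0.1709 s.
Fraction remaining = e^(−Te/τ) = e^(−0.29/0.1709) = 0.1833; trapped volume = 395.0 × 0.1833 = 72.404 mL.
Additional alveolar pressure from trapping ≈ V_trapped / C = 72.404 / 24.688 = 2.933 cmH2O.

2.9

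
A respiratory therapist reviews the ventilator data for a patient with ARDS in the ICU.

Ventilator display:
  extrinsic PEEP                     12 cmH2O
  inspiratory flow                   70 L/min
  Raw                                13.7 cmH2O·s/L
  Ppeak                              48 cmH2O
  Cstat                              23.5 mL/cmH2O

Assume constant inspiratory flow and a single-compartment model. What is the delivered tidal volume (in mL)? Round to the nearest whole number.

Flow: 70 L/min ÷ 60 = 1.1667 L/s.
Equation of motion (constant flow): PIP = Vt/C + R·V̇ + PEEP.
Vt/C = PIP − R·V̇ − PEEP = 48 − 15.984 − 12 = 20.016 cmH2O.
Vt = C × 20.016 = 23.5 × 20.016 = 470.38 mL.

470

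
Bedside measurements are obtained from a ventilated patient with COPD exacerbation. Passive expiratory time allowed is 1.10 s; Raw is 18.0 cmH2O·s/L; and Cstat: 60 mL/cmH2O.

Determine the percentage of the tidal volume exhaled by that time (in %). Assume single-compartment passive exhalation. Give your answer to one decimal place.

τ = R × C = 18.0 × 60 mL/cmH2O = 18.0 × 0.060 L/cmH2O = 1.08 s.
Passive exhalation: V(t)/V₀ = e^(−t/τ) = e^(−1.10/1.08) = 0.3611.
Fraction exhaled = 1 − 0.3611 = 0.6389 → 63.89%.

63.9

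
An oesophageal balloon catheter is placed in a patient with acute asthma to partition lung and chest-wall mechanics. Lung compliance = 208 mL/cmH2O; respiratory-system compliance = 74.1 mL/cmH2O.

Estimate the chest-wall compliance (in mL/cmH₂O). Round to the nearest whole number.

115

1/Ccw = 1/Crs − 1/CL.
1/Ccw = 1/74.1 − 1/208 = 0.008688.
Ccw = 115.1 mL/cmH2O.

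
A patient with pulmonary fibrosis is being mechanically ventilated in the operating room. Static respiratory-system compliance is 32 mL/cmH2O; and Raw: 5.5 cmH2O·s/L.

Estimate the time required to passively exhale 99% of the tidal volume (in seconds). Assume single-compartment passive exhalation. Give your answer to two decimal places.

0.81

τ = R × C = 5.5 × 32 mL/cmH2O = 5.5 × 0.032 L/cmH2O = 0.176 s.
Exhaled fraction f = 1 − e^(−t/τ) → t = −τ·ln(1 − f) = −0.176·ln(0.01) = 0.8105 s.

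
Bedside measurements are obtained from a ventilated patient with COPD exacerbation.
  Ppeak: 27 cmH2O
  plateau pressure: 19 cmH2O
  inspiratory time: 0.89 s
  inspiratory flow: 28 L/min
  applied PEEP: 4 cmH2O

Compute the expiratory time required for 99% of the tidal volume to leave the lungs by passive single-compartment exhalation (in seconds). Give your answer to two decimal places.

2.19

Flow: 28 L/min ÷ 60 = 0.4667 L/s.
Vt = flow × Ti = 0.4667 L/s × 0.89 s × 1000 mL/L = 415.36 mL.
R = (PIP − Pplat)/V̇ = (27 − 19) / 0.4667 = 8.0/0.4667 = 17.142 cmH2O·s/L.
C = Vt/(Pplat − PEEP) = 415.36 / (19 − 4) = 415.36/15.0 = 27.691 mL/cmH2O.
τ = R × C = 17.142 × 0.02769 L/cmH2O = 0.4747 s.
t = −τ·ln(1 − 0.99) = −0.4747·ln(0.01) = 2.186 s.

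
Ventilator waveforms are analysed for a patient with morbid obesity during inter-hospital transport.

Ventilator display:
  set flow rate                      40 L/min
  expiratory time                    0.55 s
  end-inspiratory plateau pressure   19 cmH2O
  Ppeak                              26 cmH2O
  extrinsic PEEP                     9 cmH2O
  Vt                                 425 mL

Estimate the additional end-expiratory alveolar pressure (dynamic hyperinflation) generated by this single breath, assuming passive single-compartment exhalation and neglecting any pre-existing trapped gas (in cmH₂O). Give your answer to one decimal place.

2.9

Flow: 40 L/min ÷ 60 = 0.6667 L/s.
R = (PIP − Pplat)/V̇ = (26 − 19) / 0.6667 = 7.0/0.6667 = 10.499 cmH2O·s/L.
C = Vt/(Pplat − PEEP) = 425.0 / (19 − 9) = 425.0/10.0 = 42.5 mL/cmH2O.
τ = R × C = 10.499 × 0.0425 L/cmH2O = 0.4462 s.
Fraction remaining = e^(−Te/τ) = e^(−0.55/0.4462) = 0.2915; trapped volume = 425.0 × 0.2915 = 123.89 mL.
Additional alveolar pressure from trapping ≈ V_trapped / C = 123.89 / 42.5 = 2.915 cmH2O.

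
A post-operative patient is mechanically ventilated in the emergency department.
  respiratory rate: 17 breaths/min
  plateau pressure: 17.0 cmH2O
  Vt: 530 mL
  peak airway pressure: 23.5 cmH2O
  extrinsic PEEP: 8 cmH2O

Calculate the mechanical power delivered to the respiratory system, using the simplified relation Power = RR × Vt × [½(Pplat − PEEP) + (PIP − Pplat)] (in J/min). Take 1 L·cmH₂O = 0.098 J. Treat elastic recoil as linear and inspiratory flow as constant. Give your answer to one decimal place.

Per-breath work = Vt × [½(Pplat−PEEP) + (PIP−Pplat)] = 0.530 × [0.5×9.0 + 6.5] = 0.530 × 11.0 = 5.83 L·cmH2O.
Power = 17 × 5.83 = 99.11 L·cmH2O/min.
× 0.098 J/(L·cmH2O) → 9.713 J/min.

9.7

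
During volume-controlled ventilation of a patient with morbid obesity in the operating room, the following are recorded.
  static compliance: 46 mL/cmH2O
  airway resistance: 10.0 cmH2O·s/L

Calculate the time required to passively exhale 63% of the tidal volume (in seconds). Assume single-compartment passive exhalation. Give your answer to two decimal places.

0.46

τ = R × C = 10.0 × 46 mL/cmH2O = 10.0 × 0.046 L/cmH2O = 0.46 s.
Exhaled fraction f = 1 − e^(−t/τ) → t = −τ·ln(1 − f) = −0.46·ln(0.37) = 0.4574 s.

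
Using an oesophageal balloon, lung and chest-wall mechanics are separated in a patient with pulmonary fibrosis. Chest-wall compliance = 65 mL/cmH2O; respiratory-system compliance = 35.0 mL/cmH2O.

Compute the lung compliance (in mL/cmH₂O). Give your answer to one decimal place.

1/CL = 1/Crs − 1/Ccw.
1/CL = 1/35.0 − 1/65 = 0.01319.
CL = 75.815 mL/cmH2O.

75.8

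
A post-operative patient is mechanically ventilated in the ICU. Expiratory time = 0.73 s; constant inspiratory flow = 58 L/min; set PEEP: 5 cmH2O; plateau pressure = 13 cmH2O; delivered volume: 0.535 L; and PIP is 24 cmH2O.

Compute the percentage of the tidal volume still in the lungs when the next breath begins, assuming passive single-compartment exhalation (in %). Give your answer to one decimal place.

Flow: 58 L/min ÷ 60 = 0.9667 L/s.
R = (PIP − Pplat)/V̇ = (24 − 13) / 0.9667 = 11.0/0.9667 = 11.379 cmH2O·s/L.
C = Vt/(Pplat − PEEP) = 535.0 / (13 − 5) = 535.0/8.0 = 66.875 mL/cmH2O.
τ = R × C = 11.379 × 0.06688 L/cmH2O = 0.761 s.
Fraction remaining at end-expiration = e^(−Te/τ) = e^(−0.73/0.761) = 0.3832 → 38.32%.

38.3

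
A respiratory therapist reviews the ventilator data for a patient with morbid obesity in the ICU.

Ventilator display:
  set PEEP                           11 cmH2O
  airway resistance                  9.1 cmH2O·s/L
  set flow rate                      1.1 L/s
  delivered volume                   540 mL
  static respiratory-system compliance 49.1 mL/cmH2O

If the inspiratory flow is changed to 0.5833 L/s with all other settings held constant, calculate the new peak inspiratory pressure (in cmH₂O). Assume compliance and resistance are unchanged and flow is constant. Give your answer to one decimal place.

27.3

PIP = Vt/C + R·V̇ + PEEP (constant-flow equation of motion).
Only the resistive term changes: ΔPIP = R × ΔV̇ = 9.1 × (0.5833 − 1.1) = 9.1 × -0.5167 = -4.702 cmH2O.
Original PIP = 540/49.1 + 9.1×1.1 + 11 = 32.008 cmH2O; new PIP = 32.008 + (-4.702) = 27.306 cmH2O.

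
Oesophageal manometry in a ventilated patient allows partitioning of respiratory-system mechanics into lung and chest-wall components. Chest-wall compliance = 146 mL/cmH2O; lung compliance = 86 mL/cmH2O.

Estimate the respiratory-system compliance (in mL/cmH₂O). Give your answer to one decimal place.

54.1

Lung and chest wall are elastances in series: 1/Crs = 1/CL + 1/Ccw.
1/Crs = 1/86 + 1/146 = 0.01848.
Crs = 54.113 mL/cmH2O.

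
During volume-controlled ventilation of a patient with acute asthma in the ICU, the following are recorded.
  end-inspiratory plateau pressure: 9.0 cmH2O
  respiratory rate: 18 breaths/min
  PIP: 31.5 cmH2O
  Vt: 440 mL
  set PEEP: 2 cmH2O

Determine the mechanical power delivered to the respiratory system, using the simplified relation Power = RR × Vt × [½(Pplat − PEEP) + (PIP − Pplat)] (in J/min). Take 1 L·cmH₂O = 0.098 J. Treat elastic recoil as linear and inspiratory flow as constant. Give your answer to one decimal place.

Per-breath work = Vt × [½(Pplat−PEEP) + (PIP−Pplat)] = 0.440 × [0.5×7.0 + 22.5] = 0.440 × 26.0 = 11.44 L·cmH2O.
Power = 18 × 11.44 = 205.92 L·cmH2O/min.
× 0.098 J/(L·cmH2O) → 20.18 J/min.

20.2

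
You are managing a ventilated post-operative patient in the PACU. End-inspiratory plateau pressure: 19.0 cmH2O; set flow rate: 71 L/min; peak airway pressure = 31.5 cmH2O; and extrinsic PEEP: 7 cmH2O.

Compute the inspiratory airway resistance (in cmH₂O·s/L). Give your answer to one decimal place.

Flow: 71 L/min ÷ 60 = 1.1833 L/s.
Raw = (PIP − Pplat) / flow = (31.5 − 19.0) / 1.1833 = 12.5 / 1.1833 = 10.564 cmH2O·s/L.

10.6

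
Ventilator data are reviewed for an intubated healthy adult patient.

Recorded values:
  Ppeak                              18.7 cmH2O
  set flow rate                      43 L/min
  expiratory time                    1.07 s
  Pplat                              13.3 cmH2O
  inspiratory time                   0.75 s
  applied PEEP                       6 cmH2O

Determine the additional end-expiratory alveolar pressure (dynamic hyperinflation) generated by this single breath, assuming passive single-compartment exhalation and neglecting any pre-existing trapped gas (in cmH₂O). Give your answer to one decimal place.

Flow: 43 L/min ÷ 60 = 0.7167 L/s.
Vt = flow × Ti = 0.7167 L/s × 0.75 s × 1000 mL/L = 537.53 mL.
R = (PIP − Pplat)/V̇ = (18.7 − 13.3) / 0.7167 = 5.4/0.7167 = 7.535 cmH2O·s/L.
C = Vt/(Pplat − PEEP) = 537.53 / (13.3 − 6) = 537.53/7.3 = 73.634 mL/cmH2O.
τ = R × C = 7.535 × 0.07363 L/cmH2O = 0.5548 s.
Fraction remaining = e^(−Te/τ) = e^(−1.07/0.5548) = 0.1453; trapped volume = 537.53 × 0.1453 = 78.103 mL.
Additional alveolar pressure from trapping ≈ V_trapped / C = 78.103 / 73.634 = 1.061 cmH2O.

1.1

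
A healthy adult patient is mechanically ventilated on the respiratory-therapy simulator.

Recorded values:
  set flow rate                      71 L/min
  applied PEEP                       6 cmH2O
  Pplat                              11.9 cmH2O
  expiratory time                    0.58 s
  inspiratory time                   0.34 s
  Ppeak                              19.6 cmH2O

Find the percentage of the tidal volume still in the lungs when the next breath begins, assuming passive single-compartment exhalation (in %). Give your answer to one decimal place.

27.1

Flow: 71 L/min ÷ 60 = 1.1833 L/s.
Vt = flow × Ti = 1.1833 L/s × 0.34 s × 1000 mL/L = 402.32 mL.
R = (PIP − Pplat)/V̇ = (19.6 − 11.9) / 1.1833 = 7.7/1.1833 = 6.507 cmH2O·s/L.
C = Vt/(Pplat − PEEP) = 402.32 / (11.9 − 6) = 402.32/5.9 = 68.19 mL/cmH2O.
τ = R × C = 6.507 × 0.06819 L/cmH2O = 0.4437 s.
Fraction remaining at end-expiration = e^(−Te/τ) = e^(−0.58/0.4437) = 0.2706 → 27.06%.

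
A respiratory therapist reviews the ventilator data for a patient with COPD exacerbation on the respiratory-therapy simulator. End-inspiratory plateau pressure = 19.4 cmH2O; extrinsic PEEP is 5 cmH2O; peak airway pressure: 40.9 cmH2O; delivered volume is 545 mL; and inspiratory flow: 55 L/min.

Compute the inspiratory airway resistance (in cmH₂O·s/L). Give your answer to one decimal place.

23.5

Flow: 55 L/min ÷ 60 = 0.9167 L/s.
Raw = (PIP − Pplat) / flow = (40.9 − 19.4) / 0.9167 = 21.5 / 0.9167 = 23.454 cmH2O·s/L.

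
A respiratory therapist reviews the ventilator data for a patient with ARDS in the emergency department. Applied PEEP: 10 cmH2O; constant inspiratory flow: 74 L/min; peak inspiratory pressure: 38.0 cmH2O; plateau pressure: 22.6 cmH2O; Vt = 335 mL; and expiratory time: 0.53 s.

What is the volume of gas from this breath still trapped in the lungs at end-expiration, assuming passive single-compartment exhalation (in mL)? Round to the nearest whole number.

68

Flow: 74 L/min ÷ 60 = 1.2333 L/s.
R = (PIP − Pplat)/V̇ = (38.0 − 22.6) / 1.2333 = 15.4/1.2333 = 12.487 cmH2O·s/L.
C = Vt/(Pplat − PEEP) = 335.0 / (22.6 − 10) = 335.0/12.6 = 26.587 mL/cmH2O.
τ = R × C = 12.487 × 0.02659 L/cmH2O = 0.332 s.
Fraction remaining = e^(−Te/τ) = e^(−0.53/0.332) = 0.2026.
Trapped volume = 335.0 × 0.2026 = 67.871 mL.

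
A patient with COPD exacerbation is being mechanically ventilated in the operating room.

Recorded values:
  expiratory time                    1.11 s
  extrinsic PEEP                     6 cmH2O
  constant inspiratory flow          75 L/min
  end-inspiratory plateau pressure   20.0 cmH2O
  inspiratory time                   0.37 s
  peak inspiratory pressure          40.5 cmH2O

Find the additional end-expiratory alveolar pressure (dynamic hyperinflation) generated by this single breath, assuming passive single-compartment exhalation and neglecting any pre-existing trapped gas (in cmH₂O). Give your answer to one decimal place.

Flow: 75 L/min ÷ 60 = 1.25 L/s.
Vt = flow × Ti = 1.25 L/s × 0.37 s × 1000 mL/L = 462.5 mL.
R = (PIP − Pplat)/V̇ = (40.5 − 20.0) / 1.25 = 20.5/1.25 = 16.4 cmH2O·s/L.
C = Vt/(Pplat − PEEP) = 462.5 / (20.0 − 6) = 462.5/14.0 = 33.036 mL/cmH2O.
τ = R × C = 16.4 × 0.03304 L/cmH2O = 0.5419 s.
Fraction remaining = e^(−Te/τ) = e^(−1.11/0.5419) = 0.1289; trapped volume = 462.5 × 0.1289 = 59.616 mL.
Additional alveolar pressure from trapping ≈ V_trapped / C = 59.616 / 33.036 = 1.805 cmH2O.

1.8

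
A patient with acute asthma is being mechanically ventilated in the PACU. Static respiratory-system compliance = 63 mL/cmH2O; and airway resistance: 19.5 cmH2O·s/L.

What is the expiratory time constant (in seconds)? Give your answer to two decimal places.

1.23

τ = R × C = 19.5 × 63 mL/cmH2O = 19.5 × 0.063 L/cmH2O = 1.229 s.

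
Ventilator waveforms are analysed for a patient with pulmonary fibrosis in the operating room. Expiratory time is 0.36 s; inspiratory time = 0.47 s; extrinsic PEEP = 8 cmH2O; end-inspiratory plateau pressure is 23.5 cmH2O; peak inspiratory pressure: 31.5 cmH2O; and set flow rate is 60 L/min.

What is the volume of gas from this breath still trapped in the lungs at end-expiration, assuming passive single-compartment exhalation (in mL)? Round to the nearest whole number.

Flow: 60 L/min ÷ 60 = 1 L/s.
Vt = flow × Ti = 1 L/s × 0.47 s × 1000 mL/L = 470.0 mL.
R = (PIP − Pplat)/V̇ = (31.5 − 23.5) / 1 = 8.0/1 = 8.0 cmH2O·s/L.
C = Vt/(Pplat − PEEP) = 470.0 / (23.5 − 8) = 470.0/15.5 = 30.323 mL/cmH2O.
τ = R × C = 8.0 × 0.03032 L/cmH2O = 0.2426 s.
Fraction remaining = e^(−Te/τ) = e^(−0.36/0.2426) = 0.2267.
Trapped volume = 470.0 × 0.2267 = 106.55 mL.

107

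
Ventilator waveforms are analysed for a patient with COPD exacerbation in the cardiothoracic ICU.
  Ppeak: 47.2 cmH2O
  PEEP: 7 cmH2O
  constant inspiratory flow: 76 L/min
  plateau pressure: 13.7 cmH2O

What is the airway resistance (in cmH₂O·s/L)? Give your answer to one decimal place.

Flow: 76 L/min ÷ 60 = 1.2667 L/s.
Raw = (PIP − Pplat) / flow = (47.2 − 13.7) / 1.2667 = 33.5 / 1.2667 = 26.447 cmH2O·s/L.

26.4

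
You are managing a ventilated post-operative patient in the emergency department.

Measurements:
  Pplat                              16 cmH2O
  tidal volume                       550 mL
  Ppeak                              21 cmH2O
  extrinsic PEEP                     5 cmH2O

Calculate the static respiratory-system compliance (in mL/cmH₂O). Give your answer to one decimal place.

50.0

Cstat = Vt / (Pplat − PEEP) = 550 / (16 − 5) = 550 / 11.0 = 50.0 mL/cmH2O.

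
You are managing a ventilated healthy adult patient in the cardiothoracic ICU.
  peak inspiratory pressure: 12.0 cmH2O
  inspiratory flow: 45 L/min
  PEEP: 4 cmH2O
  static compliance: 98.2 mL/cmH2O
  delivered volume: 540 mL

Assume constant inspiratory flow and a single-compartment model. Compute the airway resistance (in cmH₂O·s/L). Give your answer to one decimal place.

3.3

Flow: 45 L/min ÷ 60 = 0.75 L/s.
Equation of motion (constant flow): PIP = Vt/C + R·V̇ + PEEP.
R·V̇ = PIP − Vt/C − PEEP = 12.0 − 540/98.2 − 4 = 12.0 − 5.499 − 4 = 2.501 cmH2O.
R = 2.501 / 0.75 = 3.335 cmH2O·s/L.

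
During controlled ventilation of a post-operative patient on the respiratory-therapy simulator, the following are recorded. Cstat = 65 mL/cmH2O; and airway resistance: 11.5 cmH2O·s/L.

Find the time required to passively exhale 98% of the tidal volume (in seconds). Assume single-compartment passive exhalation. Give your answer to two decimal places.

2.92

τ = R × C = 11.5 × 65 mL/cmH2O = 11.5 × 0.065 L/cmH2O = 0.7475 s.
Exhaled fraction f = 1 − e^(−t/τ) → t = −τ·ln(1 − f) = −0.7475·ln(0.02) = 2.924 s.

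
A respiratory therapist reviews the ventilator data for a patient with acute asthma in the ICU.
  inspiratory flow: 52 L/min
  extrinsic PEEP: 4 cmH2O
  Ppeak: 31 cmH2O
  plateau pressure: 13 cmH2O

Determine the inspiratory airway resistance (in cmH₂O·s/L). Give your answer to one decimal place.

Flow: 52 L/min ÷ 60 = 0.8667 L/s.
Raw = (PIP − Pplat) / flow = (31 − 13) / 0.8667 = 18.0 / 0.8667 = 20.768 cmH2O·s/L.

20.8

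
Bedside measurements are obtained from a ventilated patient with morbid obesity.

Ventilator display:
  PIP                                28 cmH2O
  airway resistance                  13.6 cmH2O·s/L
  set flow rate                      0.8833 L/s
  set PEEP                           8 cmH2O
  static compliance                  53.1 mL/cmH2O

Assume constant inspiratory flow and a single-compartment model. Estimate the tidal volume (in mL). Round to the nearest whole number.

Equation of motion (constant flow): PIP = Vt/C + R·V̇ + PEEP.
Vt/C = PIP − R·V̇ − PEEP = 28 − 12.013 − 8 = 7.987 cmH2O.
Vt = C × 7.987 = 53.1 × 7.987 = 424.11 mL.

424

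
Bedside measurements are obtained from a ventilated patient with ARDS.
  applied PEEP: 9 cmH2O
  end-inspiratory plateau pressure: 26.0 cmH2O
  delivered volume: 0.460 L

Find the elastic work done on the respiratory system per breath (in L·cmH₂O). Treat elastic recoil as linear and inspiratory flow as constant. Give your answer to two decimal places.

3.91

Elastic work ≈ ½ × (Pplat − PEEP) × Vt = 0.5 × (26.0 − 9) × 0.460 L = 0.5 × 17.0 × 0.460 = 3.91 L·cmH2O.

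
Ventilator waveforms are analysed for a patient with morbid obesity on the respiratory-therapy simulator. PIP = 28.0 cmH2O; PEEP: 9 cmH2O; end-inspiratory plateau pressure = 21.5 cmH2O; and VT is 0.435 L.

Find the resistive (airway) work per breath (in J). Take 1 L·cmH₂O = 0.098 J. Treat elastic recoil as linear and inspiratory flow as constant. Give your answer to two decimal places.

0.28

With constant inspiratory flow the resistive pressure is constant at PIP − Pplat = 28.0 − 21.5 = 6.5 cmH2O, so resistive work = 6.5 × 0.435 = 2.828 L·cmH2O.
× 0.098 J/(L·cmH2O) → 0.2771 J.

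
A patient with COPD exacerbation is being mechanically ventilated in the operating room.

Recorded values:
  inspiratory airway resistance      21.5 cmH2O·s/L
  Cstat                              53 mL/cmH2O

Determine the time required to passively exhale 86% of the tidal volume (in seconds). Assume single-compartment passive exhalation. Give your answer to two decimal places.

2.24

τ = R × C = 21.5 × 53 mL/cmH2O = 21.5 × 0.053 L/cmH2O = 1.14 s.
Exhaled fraction f = 1 − e^(−t/τ) → t = −τ·ln(1 − f) = −1.14·ln(0.14) = 2.241 s.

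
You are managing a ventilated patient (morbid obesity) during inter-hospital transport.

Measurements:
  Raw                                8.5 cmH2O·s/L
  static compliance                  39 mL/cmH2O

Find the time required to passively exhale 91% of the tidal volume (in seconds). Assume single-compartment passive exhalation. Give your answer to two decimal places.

0.80

τ = R × C = 8.5 × 39 mL/cmH2O = 8.5 × 0.039 L/cmH2O = 0.3315 s.
Exhaled fraction f = 1 − e^(−t/τ) → t = −τ·ln(1 − f) = −0.3315·ln(0.09) = 0.7982 s.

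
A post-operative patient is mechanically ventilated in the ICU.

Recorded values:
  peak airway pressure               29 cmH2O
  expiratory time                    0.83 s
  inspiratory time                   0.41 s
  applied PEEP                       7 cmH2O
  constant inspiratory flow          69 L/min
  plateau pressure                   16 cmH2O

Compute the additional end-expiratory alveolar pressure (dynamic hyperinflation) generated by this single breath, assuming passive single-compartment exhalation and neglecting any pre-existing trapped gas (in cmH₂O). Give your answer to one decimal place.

Flow: 69 L/min ÷ 60 = 1.15 L/s.
Vt = flow × Ti = 1.15 L/s × 0.41 s × 1000 mL/L = 471.5 mL.
R = (PIP − Pplat)/V̇ = (29 − 16) / 1.15 = 13.0/1.15 = 11.304 cmH2O·s/L.
C = Vt/(Pplat − PEEP) = 471.5 / (16 − 7) = 471.5/9.0 = 52.389 mL/cmH2O.
τ = R × C = 11.304 × 0.05239 L/cmH2O = 0.5922 s.
Fraction remaining = e^(−Te/τ) = e^(−0.83/0.5922) = 0.2462; trapped volume = 471.5 × 0.2462 = 116.08 mL.
Additional alveolar pressure from trapping ≈ V_trapped / C = 116.08 / 52.389 = 2.216 cmH2O.

2.2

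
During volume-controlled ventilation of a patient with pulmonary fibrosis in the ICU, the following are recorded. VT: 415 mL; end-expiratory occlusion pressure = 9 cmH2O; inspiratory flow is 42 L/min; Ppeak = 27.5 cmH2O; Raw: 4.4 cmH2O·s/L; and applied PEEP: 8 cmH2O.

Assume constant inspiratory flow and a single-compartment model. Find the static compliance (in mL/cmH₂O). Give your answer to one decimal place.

Flow: 42 L/min ÷ 60 = 0.7 L/s.
Total PEEP = 9 cmH2O (set 8 + intrinsic 1); this is the baseline alveolar pressure.
Equation of motion (constant flow): PIP = Vt/C + R·V̇ + PEEP.
Vt/C = PIP − R·V̇ − PEEP = 27.5 − 4.4×0.7 − 9 = 27.5 − 3.08 − 9 = 15.42 cmH2O.
C = Vt / 15.42 = 415 / 15.42 = 26.913 mL/cmH2O.

26.9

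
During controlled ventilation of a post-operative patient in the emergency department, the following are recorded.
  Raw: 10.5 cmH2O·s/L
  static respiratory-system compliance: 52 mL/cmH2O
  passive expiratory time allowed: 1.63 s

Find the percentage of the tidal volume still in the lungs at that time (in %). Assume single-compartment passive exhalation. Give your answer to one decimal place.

τ = R × C = 10.5 × 52 mL/cmH2O = 10.5 × 0.052 L/cmH2O = 0.546 s.
Passive exhalation: V(t)/V₀ = e^(−t/τ) = e^(−1.63/0.546) = 0.05052.
Fraction remaining = 0.05052 → 5.052%.

5.1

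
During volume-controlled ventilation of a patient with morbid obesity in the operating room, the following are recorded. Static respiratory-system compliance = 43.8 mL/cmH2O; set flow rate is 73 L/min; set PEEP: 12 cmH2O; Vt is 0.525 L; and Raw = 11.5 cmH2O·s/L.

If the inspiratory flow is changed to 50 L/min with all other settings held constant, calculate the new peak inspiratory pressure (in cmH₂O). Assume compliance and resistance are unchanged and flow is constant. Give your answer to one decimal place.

Flow: 73 L/min ÷ 60 = 1.2167 L/s.
New flow: 50 L/min ÷ 60 = 0.8333 L/s.
PIP = Vt/C + R·V̇ + PEEP (constant-flow equation of motion).
Only the resistive term changes: ΔPIP = R × ΔV̇ = 11.5 × (0.8333 − 1.2167) = 11.5 × -0.3834 = -4.409 cmH2O.
Original PIP = 525/43.8 + 11.5×1.2167 + 12 = 37.978 cmH2O; new PIP = 37.978 + (-4.409) = 33.569 cmH2O.

33.6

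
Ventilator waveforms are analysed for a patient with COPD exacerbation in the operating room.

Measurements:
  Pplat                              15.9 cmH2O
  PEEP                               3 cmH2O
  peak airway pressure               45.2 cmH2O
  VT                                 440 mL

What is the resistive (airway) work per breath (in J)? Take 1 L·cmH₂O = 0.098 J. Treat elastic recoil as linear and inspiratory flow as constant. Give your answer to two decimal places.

1.26

With constant inspiratory flow the resistive pressure is constant at PIP − Pplat = 45.2 − 15.9 = 29.3 cmH2O, so resistive work = 29.3 × 0.440 = 12.892 L·cmH2O.
× 0.098 J/(L·cmH2O) → 1.263 J.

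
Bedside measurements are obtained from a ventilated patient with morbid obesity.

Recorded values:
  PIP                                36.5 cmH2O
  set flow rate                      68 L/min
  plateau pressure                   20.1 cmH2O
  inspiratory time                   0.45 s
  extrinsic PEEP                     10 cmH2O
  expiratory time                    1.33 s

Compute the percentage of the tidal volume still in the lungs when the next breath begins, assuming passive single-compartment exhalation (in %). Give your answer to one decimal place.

16.2

Flow: 68 L/min ÷ 60 = 1.1333 L/s.
Vt = flow × Ti = 1.1333 L/s × 0.45 s × 1000 mL/L = 509.99 mL.
R = (PIP − Pplat)/V̇ = (36.5 − 20.1) / 1.1333 = 16.4/1.1333 = 14.471 cmH2O·s/L.
C = Vt/(Pplat − PEEP) = 509.99 / (20.1 − 10) = 509.99/10.1 = 50.494 mL/cmH2O.
τ = R × C = 14.471 × 0.05049 L/cmH2O = 0.7306 s.
Fraction remaining at end-expiration = e^(−Te/τ) = e^(−1.33/0.7306) = 0.162 → 16.2%.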